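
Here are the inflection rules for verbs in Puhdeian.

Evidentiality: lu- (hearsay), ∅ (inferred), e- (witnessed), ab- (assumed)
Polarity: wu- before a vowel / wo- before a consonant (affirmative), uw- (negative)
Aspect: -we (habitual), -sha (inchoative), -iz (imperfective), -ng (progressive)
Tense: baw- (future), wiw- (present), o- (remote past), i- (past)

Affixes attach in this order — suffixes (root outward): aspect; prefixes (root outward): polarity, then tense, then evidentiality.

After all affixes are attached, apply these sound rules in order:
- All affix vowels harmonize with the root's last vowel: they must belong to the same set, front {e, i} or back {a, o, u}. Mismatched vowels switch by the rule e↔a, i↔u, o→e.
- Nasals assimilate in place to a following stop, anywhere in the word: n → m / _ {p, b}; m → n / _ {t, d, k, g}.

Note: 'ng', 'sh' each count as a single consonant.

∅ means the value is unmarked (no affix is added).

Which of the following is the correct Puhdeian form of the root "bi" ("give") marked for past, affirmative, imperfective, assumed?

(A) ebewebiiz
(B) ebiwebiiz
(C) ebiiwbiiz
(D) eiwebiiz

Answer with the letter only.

Attach polarity affirmative wo- (before consonant 'b') → wobi.
Attach tense past i- → iwobi.
Attach aspect imperfective -iz → iwobiiz.
Attach evidentiality assumed ab- → abiwobiiz.
Apply vowel harmony: abiwobiiz → ebiwebiiz.
Nasal assimilation: no change.
So the correct form is ebiwebiiz, option (B).
(C) ebiiwbiiz is wrong: it uses negative instead of affirmative for polarity.
(D) eiwebiiz is wrong: it uses witnessed instead of assumed for evidentiality.
(A) ebewebiiz is wrong: it uses remote past instead of past for tense.

B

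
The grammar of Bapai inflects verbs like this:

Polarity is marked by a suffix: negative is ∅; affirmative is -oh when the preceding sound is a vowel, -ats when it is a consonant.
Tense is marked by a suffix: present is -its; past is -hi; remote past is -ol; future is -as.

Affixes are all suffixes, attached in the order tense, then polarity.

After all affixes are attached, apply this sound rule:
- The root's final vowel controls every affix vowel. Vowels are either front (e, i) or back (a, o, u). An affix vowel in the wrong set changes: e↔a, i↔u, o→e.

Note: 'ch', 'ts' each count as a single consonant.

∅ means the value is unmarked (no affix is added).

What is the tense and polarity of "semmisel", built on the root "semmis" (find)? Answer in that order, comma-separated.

Segment: semmis-ol.
tense: -ol → remote past.
polarity: ∅ → negative.

remote past, negative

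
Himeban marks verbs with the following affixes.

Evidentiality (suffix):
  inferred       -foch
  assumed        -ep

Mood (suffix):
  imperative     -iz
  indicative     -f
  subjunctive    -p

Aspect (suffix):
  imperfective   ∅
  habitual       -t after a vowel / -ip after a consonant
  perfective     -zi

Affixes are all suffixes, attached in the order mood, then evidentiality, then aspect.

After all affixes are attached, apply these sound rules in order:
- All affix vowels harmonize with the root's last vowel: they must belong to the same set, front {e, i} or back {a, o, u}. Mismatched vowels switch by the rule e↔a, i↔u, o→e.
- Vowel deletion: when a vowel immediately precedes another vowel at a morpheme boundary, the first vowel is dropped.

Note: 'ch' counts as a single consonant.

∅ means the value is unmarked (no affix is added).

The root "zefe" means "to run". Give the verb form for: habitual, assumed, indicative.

Attach mood indicative -f → zefef.
Attach evidentiality assumed -ep → zefefep.
Attach aspect habitual -ip (after consonant 'p') → zefefepip.
Vowel harmony: no change.
Vowel deletion: no change.

zefefepip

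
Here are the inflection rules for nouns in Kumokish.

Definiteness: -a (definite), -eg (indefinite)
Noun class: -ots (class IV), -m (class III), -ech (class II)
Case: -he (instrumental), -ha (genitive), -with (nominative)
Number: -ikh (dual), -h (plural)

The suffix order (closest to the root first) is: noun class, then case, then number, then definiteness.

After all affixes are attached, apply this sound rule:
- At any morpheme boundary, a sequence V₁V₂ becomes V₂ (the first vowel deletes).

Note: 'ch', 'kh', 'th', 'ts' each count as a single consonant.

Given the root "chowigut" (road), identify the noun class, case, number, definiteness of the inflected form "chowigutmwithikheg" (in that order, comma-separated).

Segment: chowigut-m-with-ikh-eg.
noun class: -m → class III.
case: -with → nominative.
number: -ikh → dual.
definiteness: -eg → indefinite.

class III, nominative, dual, indefinite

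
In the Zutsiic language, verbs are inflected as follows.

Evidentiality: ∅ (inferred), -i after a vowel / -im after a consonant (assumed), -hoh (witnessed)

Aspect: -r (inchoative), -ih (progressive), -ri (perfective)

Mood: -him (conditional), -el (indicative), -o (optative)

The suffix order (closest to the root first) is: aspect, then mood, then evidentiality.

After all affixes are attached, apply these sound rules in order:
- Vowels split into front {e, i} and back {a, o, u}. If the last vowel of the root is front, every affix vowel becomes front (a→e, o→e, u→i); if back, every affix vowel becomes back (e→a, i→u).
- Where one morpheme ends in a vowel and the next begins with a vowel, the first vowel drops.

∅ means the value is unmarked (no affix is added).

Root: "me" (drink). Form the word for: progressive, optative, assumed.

Attach aspect progressive -ih → meih.
Attach mood optative -o → meiho.
Attach evidentiality assumed -i (after vowel 'o') → meihoi.
Apply vowel harmony: meihoi → meihei.
Apply vowel deletion: meihei → mihi.

mihi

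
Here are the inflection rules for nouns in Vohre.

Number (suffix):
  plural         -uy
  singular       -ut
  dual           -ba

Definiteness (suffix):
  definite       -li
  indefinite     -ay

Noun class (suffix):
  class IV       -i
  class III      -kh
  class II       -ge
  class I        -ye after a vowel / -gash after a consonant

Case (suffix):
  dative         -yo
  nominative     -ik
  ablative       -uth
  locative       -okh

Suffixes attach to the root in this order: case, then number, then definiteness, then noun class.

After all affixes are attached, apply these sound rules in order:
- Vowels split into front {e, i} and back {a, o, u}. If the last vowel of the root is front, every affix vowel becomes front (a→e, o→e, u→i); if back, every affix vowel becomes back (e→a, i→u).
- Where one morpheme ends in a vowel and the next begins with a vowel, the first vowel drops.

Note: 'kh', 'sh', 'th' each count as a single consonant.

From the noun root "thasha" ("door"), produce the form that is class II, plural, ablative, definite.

Attach case ablative -uth → thashauth.
Attach number plural -uy → thashauthuy.
Attach definiteness definite -li → thashauthuyli.
Attach noun class class II -ge → thashauthuylige.
Apply vowel harmony: thashauthuylige → thashauthuyluga.
Apply vowel deletion: thashauthuyluga → thashuthuyluga.

thashuthuyluga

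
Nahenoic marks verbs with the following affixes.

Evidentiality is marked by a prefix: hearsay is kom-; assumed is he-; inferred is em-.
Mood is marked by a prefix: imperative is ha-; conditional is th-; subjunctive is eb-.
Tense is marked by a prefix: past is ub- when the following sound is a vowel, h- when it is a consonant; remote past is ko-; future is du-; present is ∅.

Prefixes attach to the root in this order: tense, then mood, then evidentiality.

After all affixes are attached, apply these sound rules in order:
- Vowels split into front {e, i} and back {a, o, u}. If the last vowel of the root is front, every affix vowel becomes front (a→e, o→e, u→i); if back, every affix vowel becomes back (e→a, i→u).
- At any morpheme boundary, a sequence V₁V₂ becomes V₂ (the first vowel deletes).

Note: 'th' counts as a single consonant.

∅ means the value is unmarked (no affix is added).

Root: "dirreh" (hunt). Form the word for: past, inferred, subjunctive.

Attach tense past h- (before consonant 'd') → hdirreh.
Attach mood subjunctive eb- → ebhdirreh.
Attach evidentiality inferred em- → emebhdirreh.
Vowel harmony: no change.
Vowel deletion: no change.

emebhdirreh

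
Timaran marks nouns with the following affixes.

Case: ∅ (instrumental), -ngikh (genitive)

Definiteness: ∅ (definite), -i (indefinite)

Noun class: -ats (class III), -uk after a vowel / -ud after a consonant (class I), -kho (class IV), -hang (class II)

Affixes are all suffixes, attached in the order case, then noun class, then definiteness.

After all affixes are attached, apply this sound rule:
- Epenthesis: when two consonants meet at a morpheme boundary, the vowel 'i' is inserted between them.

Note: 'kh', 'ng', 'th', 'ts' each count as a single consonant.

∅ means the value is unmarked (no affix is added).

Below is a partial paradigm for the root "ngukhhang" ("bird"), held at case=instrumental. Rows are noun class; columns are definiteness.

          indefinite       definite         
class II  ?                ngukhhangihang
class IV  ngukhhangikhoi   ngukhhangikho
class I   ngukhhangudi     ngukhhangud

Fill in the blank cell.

case = instrumental: zero marking, form stays ngukhhang.
Attach noun class class II -hang → ngukhhanghang.
Attach definiteness indefinite -i → ngukhhanghangi.
Apply epenthesis: ngukhhanghangi → ngukhhangihangi.

ngukhhangihangi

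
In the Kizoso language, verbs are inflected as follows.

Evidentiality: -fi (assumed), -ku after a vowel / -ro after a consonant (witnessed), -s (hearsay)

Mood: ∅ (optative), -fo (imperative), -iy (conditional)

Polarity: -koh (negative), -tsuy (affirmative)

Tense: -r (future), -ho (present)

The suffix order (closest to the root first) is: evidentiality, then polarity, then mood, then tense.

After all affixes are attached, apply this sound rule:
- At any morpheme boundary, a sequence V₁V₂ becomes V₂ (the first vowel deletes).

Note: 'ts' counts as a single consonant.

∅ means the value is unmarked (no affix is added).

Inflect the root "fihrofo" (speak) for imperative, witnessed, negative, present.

Attach evidentiality witnessed -ku (after vowel 'o') → fihrofoku.
Attach polarity negative -koh → fihrofokukoh.
Attach mood imperative -fo → fihrofokukohfo.
Attach tense present -ho → fihrofokukohfoho.
Vowel deletion: no change.

fihrofokukohfoho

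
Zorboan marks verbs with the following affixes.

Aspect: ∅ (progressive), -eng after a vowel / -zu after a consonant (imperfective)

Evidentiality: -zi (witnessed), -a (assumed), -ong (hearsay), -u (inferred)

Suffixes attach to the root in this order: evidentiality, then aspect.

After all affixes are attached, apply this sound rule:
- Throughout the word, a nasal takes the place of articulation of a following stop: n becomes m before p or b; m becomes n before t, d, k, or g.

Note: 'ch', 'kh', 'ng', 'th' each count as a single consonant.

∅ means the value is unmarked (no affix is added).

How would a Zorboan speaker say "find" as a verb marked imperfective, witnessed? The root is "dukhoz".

dukhozzieng

Attach evidentiality witnessed -zi → dukhozzi.
Attach aspect imperfective -eng (after vowel 'i') → dukhozzieng.
Nasal assimilation: no change.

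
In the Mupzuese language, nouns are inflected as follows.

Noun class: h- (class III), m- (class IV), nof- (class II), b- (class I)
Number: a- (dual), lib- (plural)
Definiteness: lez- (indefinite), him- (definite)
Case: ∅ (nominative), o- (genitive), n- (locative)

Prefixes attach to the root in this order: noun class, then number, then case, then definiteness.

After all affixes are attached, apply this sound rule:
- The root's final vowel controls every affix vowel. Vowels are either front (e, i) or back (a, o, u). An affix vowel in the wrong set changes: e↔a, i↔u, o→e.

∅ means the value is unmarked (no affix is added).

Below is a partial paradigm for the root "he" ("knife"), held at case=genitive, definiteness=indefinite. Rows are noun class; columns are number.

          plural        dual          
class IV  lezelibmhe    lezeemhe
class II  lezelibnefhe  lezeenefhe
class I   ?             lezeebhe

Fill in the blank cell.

lezelibbhe

Attach noun class class I b- → bhe.
Attach number plural lib- → libbhe.
Attach case genitive o- → olibbhe.
Attach definiteness indefinite lez- → lezolibbhe.
Apply vowel harmony: lezolibbhe → lezelibbhe.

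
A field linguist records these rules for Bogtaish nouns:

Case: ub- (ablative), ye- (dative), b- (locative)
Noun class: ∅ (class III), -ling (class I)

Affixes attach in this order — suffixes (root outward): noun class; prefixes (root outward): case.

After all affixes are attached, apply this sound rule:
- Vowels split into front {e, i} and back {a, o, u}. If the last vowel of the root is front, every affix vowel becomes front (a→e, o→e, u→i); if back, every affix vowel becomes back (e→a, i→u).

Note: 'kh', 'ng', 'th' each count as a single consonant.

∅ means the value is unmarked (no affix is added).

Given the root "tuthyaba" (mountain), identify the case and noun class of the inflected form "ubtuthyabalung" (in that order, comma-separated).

ablative, class I

Segment: ub-tuthyaba-ling.
case: ub- → ablative.
noun class: -ling → class I.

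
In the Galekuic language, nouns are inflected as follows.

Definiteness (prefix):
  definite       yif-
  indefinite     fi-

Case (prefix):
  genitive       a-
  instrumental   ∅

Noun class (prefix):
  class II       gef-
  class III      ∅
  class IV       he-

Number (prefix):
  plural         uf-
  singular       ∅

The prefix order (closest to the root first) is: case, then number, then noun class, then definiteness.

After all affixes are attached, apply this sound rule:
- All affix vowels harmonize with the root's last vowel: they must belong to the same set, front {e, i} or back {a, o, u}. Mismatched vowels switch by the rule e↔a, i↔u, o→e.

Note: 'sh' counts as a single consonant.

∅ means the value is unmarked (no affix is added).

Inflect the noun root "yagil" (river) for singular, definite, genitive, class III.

Attach case genitive a- → ayagil.
number = singular: zero marking, form stays ayagil.
noun class = class III: zero marking, form stays ayagil.
Attach definiteness definite yif- → yifayagil.
Apply vowel harmony: yifayagil → yifeyagil.

yifeyagil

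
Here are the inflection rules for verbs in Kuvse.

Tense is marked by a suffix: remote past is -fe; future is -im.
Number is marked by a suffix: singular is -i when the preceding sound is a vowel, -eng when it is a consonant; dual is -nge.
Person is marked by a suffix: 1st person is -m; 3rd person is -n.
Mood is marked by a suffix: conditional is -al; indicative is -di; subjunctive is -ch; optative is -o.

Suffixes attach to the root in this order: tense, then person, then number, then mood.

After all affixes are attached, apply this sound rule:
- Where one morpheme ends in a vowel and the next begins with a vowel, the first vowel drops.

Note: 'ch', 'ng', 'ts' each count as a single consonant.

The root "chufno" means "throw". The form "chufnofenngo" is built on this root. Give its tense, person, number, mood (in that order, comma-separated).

Segment: chufno-fe-n-nge-o.
tense: -fe → remote past.
person: -n → 3rd person.
number: -nge → dual.
mood: -o → optative.

remote past, 3rd person, dual, optative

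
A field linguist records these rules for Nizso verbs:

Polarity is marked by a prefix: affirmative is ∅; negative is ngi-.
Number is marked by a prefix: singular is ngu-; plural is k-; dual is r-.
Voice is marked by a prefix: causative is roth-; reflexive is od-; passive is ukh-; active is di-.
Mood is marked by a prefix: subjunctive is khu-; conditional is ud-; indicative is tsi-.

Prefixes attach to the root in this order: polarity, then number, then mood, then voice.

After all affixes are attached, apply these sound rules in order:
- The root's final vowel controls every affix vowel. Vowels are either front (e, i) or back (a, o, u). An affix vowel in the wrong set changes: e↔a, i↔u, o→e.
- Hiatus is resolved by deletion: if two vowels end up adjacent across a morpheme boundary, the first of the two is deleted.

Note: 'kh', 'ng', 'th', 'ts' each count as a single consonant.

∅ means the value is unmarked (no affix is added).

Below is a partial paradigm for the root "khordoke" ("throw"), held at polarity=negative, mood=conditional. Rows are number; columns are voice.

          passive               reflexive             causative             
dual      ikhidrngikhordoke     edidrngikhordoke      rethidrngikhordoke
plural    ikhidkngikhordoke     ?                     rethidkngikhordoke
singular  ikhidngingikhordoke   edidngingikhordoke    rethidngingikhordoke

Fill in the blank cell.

edidkngikhordoke

Attach polarity negative ngi- → ngikhordoke.
Attach number plural k- → kngikhordoke.
Attach mood conditional ud- → udkngikhordoke.
Attach voice reflexive od- → odudkngikhordoke.
Apply vowel harmony: odudkngikhordoke → edidkngikhordoke.
Vowel deletion: no change.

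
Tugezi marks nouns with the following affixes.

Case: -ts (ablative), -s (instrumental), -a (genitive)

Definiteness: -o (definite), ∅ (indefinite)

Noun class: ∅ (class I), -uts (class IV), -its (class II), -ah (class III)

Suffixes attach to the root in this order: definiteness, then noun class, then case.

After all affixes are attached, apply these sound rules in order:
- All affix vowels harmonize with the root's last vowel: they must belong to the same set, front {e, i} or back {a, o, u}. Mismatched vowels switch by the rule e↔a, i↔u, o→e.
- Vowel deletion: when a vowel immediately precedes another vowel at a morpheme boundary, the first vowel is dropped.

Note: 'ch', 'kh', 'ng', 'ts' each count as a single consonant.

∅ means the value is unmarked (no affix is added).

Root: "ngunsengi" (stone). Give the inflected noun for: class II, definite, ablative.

ngunsengitsts

Attach definiteness definite -o → ngunsengio.
Attach noun class class II -its → ngunsengioits.
Attach case ablative -ts → ngunsengioitsts.
Apply vowel harmony: ngunsengioitsts → ngunsengieitsts.
Apply vowel deletion: ngunsengieitsts → ngunsengitsts.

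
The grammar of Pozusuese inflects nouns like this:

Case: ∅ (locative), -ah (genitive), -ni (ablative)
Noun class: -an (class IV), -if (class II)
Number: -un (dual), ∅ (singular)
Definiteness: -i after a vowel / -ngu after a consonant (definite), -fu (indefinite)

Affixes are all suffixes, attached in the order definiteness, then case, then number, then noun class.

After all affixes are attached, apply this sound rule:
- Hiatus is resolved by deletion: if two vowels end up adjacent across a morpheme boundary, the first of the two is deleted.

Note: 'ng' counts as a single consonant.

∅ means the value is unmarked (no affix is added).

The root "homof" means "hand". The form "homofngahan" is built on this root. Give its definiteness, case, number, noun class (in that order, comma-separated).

Segment: homof-ngu-ah-an.
definiteness: -i/ngu → definite.
case: -ah → genitive.
number: ∅ → singular.
noun class: -an → class IV.

definite, genitive, singular, class IV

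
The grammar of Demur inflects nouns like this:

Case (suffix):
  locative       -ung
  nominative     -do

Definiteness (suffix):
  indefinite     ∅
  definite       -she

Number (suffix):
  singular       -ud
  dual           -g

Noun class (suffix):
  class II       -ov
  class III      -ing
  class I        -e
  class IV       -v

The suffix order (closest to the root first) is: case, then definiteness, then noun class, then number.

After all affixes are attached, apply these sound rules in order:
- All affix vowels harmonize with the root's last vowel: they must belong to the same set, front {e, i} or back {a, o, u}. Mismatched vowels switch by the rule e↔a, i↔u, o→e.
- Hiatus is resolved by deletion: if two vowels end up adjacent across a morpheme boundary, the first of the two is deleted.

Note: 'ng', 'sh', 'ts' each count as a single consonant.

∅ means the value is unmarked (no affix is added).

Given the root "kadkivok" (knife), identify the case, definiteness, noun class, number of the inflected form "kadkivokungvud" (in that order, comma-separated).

Segment: kadkivok-ung-v-ud.
case: -ung → locative.
definiteness: ∅ → indefinite.
noun class: -v → class IV.
number: -ud → singular.

locative, indefinite, class IV, singular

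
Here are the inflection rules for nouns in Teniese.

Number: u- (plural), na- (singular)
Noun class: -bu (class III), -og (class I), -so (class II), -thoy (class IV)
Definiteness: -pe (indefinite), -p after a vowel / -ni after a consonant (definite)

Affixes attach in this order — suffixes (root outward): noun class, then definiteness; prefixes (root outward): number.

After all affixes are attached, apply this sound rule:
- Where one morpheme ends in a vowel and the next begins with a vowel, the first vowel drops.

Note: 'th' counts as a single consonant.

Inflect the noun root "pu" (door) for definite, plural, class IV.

uputhoyni

Attach noun class class IV -thoy → puthoy.
Attach number plural u- → uputhoy.
Attach definiteness definite -ni (after consonant 'y') → uputhoyni.
Vowel deletion: no change.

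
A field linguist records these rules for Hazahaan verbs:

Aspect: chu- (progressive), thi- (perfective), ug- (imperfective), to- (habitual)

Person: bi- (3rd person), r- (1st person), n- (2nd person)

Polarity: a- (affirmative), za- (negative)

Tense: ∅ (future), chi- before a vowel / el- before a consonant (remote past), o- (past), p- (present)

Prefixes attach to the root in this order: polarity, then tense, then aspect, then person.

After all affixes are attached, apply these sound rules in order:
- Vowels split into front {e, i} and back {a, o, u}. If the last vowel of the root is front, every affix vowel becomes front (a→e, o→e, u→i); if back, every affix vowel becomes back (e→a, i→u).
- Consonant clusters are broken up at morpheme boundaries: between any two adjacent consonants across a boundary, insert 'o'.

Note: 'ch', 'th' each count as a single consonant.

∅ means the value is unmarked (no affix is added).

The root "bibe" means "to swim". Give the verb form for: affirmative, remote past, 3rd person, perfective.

bithichiebibe

Attach polarity affirmative a- → abibe.
Attach tense remote past chi- (before vowel 'a') → chiabibe.
Attach aspect perfective thi- → thichiabibe.
Attach person 3rd person bi- → bithichiabibe.
Apply vowel harmony: bithichiabibe → bithichiebibe.
Epenthesis: no change.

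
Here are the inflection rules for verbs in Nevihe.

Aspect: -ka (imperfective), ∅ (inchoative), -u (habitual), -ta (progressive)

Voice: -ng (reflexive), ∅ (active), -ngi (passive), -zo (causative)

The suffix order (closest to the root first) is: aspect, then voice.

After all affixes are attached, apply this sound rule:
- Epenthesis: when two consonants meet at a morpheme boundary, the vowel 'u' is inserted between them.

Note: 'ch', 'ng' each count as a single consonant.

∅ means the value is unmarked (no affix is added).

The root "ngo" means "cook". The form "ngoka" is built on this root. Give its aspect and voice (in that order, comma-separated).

imperfective, active

Segment: ngo-ka.
aspect: -ka → imperfective.
voice: ∅ → active.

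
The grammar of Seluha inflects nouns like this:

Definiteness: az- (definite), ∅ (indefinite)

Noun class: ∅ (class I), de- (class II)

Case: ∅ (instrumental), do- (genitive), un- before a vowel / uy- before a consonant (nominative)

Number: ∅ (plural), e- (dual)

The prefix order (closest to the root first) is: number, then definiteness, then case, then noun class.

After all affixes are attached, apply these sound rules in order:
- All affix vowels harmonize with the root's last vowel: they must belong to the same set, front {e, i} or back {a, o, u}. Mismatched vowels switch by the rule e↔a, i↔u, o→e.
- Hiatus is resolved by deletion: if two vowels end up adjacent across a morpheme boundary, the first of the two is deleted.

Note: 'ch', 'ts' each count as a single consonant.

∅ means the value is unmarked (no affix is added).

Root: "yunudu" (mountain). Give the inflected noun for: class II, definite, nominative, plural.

dunazyunudu

number = plural: zero marking, form stays yunudu.
Attach definiteness definite az- → azyunudu.
Attach case nominative un- (before vowel 'a') → unazyunudu.
Attach noun class class II de- → deunazyunudu.
Apply vowel harmony: deunazyunudu → daunazyunudu.
Apply vowel deletion: daunazyunudu → dunazyunudu.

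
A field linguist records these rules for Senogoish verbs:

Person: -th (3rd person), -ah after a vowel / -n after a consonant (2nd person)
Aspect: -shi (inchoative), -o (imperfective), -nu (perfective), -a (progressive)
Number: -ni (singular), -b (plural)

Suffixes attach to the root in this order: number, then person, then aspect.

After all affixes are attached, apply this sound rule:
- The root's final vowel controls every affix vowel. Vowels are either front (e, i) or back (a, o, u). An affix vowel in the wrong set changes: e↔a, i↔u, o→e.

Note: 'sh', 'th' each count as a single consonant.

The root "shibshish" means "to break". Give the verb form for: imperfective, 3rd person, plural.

Attach number plural -b → shibshishb.
Attach person 3rd person -th → shibshishbth.
Attach aspect imperfective -o → shibshishbtho.
Apply vowel harmony: shibshishbtho → shibshishbthe.

shibshishbthe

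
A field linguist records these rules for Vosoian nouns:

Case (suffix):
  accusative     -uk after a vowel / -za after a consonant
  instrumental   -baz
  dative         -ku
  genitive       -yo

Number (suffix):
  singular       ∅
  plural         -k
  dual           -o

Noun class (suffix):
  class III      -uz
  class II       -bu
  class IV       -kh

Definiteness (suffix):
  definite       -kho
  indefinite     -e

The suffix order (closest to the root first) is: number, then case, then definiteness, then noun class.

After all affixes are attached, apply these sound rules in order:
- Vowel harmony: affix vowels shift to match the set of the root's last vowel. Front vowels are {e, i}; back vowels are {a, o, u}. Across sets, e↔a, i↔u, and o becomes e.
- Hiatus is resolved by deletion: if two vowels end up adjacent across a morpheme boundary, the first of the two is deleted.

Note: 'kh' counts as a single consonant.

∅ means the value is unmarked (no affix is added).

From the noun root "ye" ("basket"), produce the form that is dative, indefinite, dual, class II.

yekebi

Attach number dual -o → yeo.
Attach case dative -ku → yeoku.
Attach definiteness indefinite -e → yeokue.
Attach noun class class II -bu → yeokuebu.
Apply vowel harmony: yeokuebu → yeekiebi.
Apply vowel deletion: yeekiebi → yekebi.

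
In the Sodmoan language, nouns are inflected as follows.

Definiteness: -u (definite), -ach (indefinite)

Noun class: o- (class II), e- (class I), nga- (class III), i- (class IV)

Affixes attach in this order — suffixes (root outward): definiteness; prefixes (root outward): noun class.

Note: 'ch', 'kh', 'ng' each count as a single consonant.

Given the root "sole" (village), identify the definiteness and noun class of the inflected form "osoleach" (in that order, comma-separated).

indefinite, class II

Segment: o-sole-ach.
definiteness: -ach → indefinite.
noun class: o- → class II.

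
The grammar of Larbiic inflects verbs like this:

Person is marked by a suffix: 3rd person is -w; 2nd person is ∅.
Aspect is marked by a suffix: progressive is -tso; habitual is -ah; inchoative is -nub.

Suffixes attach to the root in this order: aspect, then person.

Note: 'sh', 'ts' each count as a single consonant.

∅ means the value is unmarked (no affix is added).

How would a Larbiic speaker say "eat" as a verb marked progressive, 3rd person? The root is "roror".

rorortsow

Attach aspect progressive -tso → rorortso.
Attach person 3rd person -w → rorortsow.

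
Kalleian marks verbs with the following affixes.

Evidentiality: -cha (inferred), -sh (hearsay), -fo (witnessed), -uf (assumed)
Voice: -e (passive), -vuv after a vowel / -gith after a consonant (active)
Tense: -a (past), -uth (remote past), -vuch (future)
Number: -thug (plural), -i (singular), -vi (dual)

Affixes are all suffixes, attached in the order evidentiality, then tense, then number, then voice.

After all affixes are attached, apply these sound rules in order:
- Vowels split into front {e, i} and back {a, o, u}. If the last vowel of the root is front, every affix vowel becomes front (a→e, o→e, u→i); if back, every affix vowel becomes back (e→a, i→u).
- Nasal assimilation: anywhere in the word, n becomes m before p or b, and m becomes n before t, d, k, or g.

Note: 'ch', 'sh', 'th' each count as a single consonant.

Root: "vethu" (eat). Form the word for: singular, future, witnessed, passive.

vethufovuchua

Attach evidentiality witnessed -fo → vethufo.
Attach tense future -vuch → vethufovuch.
Attach number singular -i → vethufovuchi.
Attach voice passive -e → vethufovuchie.
Apply vowel harmony: vethufovuchie → vethufovuchua.
Nasal assimilation: no change.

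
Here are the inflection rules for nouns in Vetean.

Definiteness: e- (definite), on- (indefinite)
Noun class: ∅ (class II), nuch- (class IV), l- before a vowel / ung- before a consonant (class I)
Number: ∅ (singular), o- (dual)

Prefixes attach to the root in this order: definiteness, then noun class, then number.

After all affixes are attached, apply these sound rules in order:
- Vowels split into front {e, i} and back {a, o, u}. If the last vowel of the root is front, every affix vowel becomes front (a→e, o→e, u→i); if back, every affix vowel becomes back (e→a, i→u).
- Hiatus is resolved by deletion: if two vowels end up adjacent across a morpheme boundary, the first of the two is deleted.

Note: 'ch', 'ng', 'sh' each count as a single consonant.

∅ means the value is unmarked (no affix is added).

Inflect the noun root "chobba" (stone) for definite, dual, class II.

Attach definiteness definite e- → echobba.
noun class = class II: zero marking, form stays echobba.
Attach number dual o- → oechobba.
Apply vowel harmony: oechobba → oachobba.
Apply vowel deletion: oachobba → achobba.

achobba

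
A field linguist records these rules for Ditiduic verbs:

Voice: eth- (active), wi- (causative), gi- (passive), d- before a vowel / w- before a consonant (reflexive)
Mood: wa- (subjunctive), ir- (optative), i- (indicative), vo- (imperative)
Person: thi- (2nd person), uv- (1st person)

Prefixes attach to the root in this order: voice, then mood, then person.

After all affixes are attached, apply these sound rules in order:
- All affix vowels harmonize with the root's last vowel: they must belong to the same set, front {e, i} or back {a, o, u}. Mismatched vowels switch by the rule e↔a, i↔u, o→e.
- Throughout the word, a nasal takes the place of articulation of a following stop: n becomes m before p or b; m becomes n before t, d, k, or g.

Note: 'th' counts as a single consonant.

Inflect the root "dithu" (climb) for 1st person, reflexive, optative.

Attach voice reflexive w- (before consonant 'd') → wdithu.
Attach mood optative ir- → irwdithu.
Attach person 1st person uv- → uvirwdithu.
Apply vowel harmony: uvirwdithu → uvurwdithu.
Nasal assimilation: no change.

uvurwdithu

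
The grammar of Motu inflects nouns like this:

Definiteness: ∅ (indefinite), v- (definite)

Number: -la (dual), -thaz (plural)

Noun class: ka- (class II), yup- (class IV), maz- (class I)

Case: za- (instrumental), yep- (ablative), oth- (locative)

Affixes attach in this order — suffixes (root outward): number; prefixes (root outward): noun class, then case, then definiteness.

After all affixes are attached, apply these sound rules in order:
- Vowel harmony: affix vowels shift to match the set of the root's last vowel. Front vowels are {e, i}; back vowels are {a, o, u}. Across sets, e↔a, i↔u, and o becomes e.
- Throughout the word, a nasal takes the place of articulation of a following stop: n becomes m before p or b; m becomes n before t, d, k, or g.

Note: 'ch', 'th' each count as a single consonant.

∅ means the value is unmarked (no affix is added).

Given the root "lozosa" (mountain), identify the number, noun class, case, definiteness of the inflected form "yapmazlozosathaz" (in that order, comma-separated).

Segment: yep-maz-lozosa-thaz.
number: -thaz → plural.
noun class: maz- → class I.
case: yep- → ablative.
definiteness: ∅ → indefinite.

plural, class I, ablative, indefinite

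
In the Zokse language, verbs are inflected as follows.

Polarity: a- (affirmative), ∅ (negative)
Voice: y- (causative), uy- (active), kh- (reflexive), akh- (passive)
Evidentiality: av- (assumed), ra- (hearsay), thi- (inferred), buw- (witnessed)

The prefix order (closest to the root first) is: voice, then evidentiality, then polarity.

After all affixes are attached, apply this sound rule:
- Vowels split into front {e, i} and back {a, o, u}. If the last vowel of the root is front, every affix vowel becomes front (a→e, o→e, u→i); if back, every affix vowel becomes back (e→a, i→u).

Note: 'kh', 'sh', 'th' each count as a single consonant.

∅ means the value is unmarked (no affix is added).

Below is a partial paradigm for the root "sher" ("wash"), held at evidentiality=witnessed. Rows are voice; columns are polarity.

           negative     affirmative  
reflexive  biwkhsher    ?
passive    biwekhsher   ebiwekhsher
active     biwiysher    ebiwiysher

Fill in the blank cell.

ebiwkhsher

Attach voice reflexive kh- → khsher.
Attach evidentiality witnessed buw- → buwkhsher.
Attach polarity affirmative a- → abuwkhsher.
Apply vowel harmony: abuwkhsher → ebiwkhsher.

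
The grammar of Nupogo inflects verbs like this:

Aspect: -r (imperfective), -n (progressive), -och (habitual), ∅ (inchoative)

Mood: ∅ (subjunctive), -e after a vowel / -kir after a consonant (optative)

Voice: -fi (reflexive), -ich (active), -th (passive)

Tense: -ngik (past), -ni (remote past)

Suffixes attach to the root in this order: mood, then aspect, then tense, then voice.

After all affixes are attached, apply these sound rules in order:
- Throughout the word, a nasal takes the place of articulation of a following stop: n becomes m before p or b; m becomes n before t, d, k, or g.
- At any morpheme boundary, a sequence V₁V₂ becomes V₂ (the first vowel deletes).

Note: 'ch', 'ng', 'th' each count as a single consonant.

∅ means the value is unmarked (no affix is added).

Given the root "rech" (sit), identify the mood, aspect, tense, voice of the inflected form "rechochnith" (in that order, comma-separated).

subjunctive, habitual, remote past, passive

Segment: rech-och-ni-th.
mood: ∅ → subjunctive.
aspect: -och → habitual.
tense: -ni → remote past.
voice: -th → passive.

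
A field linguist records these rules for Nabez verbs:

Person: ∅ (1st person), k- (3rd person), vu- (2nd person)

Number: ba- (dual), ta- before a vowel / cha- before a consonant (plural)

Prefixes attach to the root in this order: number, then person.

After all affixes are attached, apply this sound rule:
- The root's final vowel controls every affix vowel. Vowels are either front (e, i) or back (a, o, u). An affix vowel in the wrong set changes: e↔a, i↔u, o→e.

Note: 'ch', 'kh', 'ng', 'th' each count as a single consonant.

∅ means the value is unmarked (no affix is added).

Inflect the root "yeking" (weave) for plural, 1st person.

Attach number plural cha- (before consonant 'y') → chayeking.
person = 1st person: zero marking, form stays chayeking.
Apply vowel harmony: chayeking → cheyeking.

cheyeking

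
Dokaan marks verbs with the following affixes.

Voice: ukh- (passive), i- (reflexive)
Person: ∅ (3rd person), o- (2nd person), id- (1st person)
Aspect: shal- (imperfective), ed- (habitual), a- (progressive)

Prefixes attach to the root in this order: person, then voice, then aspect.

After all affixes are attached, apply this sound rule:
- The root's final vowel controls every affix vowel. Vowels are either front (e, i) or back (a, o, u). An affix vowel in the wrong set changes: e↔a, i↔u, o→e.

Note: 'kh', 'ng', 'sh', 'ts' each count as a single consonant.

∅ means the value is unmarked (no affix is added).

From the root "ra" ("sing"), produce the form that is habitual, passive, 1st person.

Attach person 1st person id- → idra.
Attach voice passive ukh- → ukhidra.
Attach aspect habitual ed- → edukhidra.
Apply vowel harmony: edukhidra → adukhudra.

adukhudra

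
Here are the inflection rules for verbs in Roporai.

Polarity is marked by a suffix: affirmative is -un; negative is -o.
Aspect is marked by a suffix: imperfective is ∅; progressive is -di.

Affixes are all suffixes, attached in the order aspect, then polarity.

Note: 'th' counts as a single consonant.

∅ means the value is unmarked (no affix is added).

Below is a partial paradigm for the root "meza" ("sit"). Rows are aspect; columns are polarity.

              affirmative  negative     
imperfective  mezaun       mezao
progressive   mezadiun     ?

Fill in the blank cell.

mezadio

Attach aspect progressive -di → mezadi.
Attach polarity negative -o → mezadio.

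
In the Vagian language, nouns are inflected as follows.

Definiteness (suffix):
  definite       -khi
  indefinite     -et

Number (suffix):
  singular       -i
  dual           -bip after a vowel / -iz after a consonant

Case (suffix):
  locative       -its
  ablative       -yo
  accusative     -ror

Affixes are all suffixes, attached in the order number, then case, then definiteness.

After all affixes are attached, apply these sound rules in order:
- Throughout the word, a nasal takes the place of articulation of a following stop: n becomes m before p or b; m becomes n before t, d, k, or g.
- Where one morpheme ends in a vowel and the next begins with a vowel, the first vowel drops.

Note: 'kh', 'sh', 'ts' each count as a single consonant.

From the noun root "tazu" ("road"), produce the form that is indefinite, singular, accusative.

taziroret

Attach number singular -i → tazui.
Attach case accusative -ror → tazuiror.
Attach definiteness indefinite -et → tazuiroret.
Nasal assimilation: no change.
Apply vowel deletion: tazuiroret → taziroret.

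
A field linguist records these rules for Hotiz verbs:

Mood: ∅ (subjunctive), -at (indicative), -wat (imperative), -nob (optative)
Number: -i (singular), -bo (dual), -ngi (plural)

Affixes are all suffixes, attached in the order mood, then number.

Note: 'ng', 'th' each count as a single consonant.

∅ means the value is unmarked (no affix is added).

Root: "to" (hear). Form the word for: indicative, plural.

toatngi

Attach mood indicative -at → toat.
Attach number plural -ngi → toatngi.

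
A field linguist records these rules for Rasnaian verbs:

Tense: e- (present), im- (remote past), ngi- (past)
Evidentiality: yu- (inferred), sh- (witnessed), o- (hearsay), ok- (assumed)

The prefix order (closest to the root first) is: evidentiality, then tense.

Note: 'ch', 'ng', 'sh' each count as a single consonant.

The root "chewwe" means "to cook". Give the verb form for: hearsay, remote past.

imochewwe

Attach evidentiality hearsay o- → ochewwe.
Attach tense remote past im- → imochewwe.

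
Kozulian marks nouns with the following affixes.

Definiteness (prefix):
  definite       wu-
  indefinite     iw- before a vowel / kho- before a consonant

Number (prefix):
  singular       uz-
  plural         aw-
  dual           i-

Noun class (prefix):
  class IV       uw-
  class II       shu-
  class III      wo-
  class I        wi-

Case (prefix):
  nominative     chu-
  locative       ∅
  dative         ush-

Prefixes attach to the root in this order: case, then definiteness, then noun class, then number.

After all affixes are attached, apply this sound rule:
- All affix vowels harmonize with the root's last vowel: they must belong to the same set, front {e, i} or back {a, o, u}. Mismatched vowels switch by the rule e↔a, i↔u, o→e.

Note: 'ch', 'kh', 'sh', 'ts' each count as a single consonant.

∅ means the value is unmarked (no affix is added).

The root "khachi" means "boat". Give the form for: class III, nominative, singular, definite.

Attach case nominative chu- → chukhachi.
Attach definiteness definite wu- → wuchukhachi.
Attach noun class class III wo- → wowuchukhachi.
Attach number singular uz- → uzwowuchukhachi.
Apply vowel harmony: uzwowuchukhachi → izwewichikhachi.

izwewichikhachi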